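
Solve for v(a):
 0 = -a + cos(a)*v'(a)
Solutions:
 v(a) = C1 + Integral(a/cos(a), a)


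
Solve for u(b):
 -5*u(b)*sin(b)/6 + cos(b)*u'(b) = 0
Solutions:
 u(b) = C1/cos(b)^(5/6)


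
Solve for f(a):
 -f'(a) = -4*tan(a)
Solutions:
 f(a) = C1 - 4*log(cos(a))


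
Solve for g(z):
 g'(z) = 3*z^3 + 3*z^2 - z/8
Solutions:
 g(z) = C1 + 3*z^4/4 + z^3 - z^2/16


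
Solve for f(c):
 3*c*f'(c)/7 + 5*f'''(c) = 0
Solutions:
 f(c) = C1 + Integral(C2*airyai(-3^(1/3)*35^(2/3)*c/35) + C3*airybi(-3^(1/3)*35^(2/3)*c/35), c)


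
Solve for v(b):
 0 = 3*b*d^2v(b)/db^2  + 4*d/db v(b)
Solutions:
 v(b) = C1 + C2/b^(1/3)


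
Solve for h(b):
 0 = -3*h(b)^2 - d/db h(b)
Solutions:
 h(b) = 1/(C1 + 3*b)


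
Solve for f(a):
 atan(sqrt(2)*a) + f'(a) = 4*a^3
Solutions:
 f(a) = C1 + a^4 - a*atan(sqrt(2)*a) + sqrt(2)*log(2*a^2 + 1)/4


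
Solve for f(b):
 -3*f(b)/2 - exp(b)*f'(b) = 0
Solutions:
 f(b) = C1*exp(3*exp(-b)/2)


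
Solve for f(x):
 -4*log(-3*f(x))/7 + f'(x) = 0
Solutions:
 -7*Integral(1/(log(-_y) + log(3)), (_y, f(x)))/4 = C1 - x


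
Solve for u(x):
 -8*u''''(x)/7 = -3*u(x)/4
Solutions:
 u(x) = C1*exp(-2^(3/4)*21^(1/4)*x/4) + C2*exp(2^(3/4)*21^(1/4)*x/4) + C3*sin(2^(3/4)*21^(1/4)*x/4) + C4*cos(2^(3/4)*21^(1/4)*x/4)


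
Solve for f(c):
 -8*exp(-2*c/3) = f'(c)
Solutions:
 f(c) = C1 + 12*exp(-2*c/3)


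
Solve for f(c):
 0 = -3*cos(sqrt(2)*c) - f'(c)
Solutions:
 f(c) = C1 - 3*sqrt(2)*sin(sqrt(2)*c)/2


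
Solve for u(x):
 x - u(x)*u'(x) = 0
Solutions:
 u(x) = -sqrt(C1 + x^2)
 u(x) = sqrt(C1 + x^2)


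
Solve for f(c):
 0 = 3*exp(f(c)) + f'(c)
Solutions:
 f(c) = log(1/(C1 + 3*c))


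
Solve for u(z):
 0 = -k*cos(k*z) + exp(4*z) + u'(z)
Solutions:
 u(z) = C1 - exp(4*z)/4 + sin(k*z)


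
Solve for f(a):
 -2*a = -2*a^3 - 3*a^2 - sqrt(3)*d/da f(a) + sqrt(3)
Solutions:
 f(a) = C1 - sqrt(3)*a^4/6 - sqrt(3)*a^3/3 + sqrt(3)*a^2/3 + a


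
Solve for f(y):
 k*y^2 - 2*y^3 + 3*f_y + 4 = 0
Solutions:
 f(y) = C1 - k*y^3/9 + y^4/6 - 4*y/3


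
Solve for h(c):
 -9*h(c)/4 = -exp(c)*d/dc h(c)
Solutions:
 h(c) = C1*exp(-9*exp(-c)/4)


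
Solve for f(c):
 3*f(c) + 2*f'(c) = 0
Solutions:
 f(c) = C1*exp(-3*c/2)


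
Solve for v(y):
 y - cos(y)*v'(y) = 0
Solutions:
 v(y) = C1 + Integral(y/cos(y), y)


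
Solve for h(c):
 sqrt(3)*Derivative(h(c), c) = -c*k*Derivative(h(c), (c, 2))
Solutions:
 h(c) = C1 + c^(((re(k) - sqrt(3))*re(k) + im(k)^2)/(re(k)^2 + im(k)^2))*(C2*sin(sqrt(3)*log(c)*Abs(im(k))/(re(k)^2 + im(k)^2)) + C3*cos(sqrt(3)*log(c)*im(k)/(re(k)^2 + im(k)^2)))


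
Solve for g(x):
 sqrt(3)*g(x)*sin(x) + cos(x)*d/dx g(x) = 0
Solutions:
 g(x) = C1*cos(x)^(sqrt(3))


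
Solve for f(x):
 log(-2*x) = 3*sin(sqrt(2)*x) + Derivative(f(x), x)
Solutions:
 f(x) = C1 + x*log(-x) - x + x*log(2) + 3*sqrt(2)*cos(sqrt(2)*x)/2


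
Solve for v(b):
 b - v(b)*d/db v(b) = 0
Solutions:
 v(b) = -sqrt(C1 + b^2)
 v(b) = sqrt(C1 + b^2)


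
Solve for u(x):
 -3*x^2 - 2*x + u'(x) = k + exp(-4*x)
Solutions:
 u(x) = C1 + k*x + x^3 + x^2 - exp(-4*x)/4


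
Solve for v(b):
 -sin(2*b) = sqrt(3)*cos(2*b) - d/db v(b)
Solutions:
 v(b) = C1 - cos(2*b + pi/3)


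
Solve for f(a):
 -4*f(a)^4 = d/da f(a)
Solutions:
 f(a) = (-3^(2/3) - 3*3^(1/6)*I)*(1/(C1 + 4*a))^(1/3)/6
 f(a) = (-3^(2/3) + 3*3^(1/6)*I)*(1/(C1 + 4*a))^(1/3)/6
 f(a) = (1/(C1 + 12*a))^(1/3)


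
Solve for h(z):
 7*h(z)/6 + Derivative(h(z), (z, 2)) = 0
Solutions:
 h(z) = C1*sin(sqrt(42)*z/6) + C2*cos(sqrt(42)*z/6)


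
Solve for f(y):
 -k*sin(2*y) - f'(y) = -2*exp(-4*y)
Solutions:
 f(y) = C1 + k*cos(2*y)/2 - exp(-4*y)/2


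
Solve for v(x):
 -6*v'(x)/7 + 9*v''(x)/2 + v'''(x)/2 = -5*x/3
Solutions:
 v(x) = C1 + C2*exp(x*(-63 + sqrt(4305))/14) + C3*exp(-x*(63 + sqrt(4305))/14) + 35*x^2/36 + 245*x/24


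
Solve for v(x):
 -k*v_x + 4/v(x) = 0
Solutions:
 v(x) = -sqrt(C1 + 8*x/k)
 v(x) = sqrt(C1 + 8*x/k)


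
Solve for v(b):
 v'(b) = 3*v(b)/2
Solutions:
 v(b) = C1*exp(3*b/2)


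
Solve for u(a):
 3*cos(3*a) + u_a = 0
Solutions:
 u(a) = C1 - sin(3*a)


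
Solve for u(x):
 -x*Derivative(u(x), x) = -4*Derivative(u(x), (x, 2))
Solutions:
 u(x) = C1 + C2*erfi(sqrt(2)*x/4)


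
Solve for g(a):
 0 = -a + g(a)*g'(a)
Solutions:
 g(a) = -sqrt(C1 + a^2)
 g(a) = sqrt(C1 + a^2)


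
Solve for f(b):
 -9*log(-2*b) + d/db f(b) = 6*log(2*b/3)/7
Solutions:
 f(b) = C1 + 69*b*log(b)/7 + b*(-69/7 - 6*log(3)/7 + 69*log(2)/7 + 9*I*pi)


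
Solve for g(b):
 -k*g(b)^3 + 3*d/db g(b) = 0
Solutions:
 g(b) = -sqrt(6)*sqrt(-1/(C1 + b*k))/2
 g(b) = sqrt(6)*sqrt(-1/(C1 + b*k))/2


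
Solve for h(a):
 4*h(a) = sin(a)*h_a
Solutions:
 h(a) = C1*(cos(a)^2 - 2*cos(a) + 1)/(cos(a)^2 + 2*cos(a) + 1)


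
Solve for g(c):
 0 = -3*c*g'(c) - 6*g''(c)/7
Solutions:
 g(c) = C1 + C2*erf(sqrt(7)*c/2)


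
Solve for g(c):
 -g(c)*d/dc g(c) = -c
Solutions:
 g(c) = -sqrt(C1 + c^2)
 g(c) = sqrt(C1 + c^2)


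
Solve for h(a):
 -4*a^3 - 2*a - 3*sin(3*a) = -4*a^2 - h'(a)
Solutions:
 h(a) = C1 + a^4 - 4*a^3/3 + a^2 - cos(3*a)


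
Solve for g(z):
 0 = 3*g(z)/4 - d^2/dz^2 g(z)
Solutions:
 g(z) = C1*exp(-sqrt(3)*z/2) + C2*exp(sqrt(3)*z/2)


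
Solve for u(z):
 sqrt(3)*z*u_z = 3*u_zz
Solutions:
 u(z) = C1 + C2*erfi(sqrt(2)*3^(3/4)*z/6)


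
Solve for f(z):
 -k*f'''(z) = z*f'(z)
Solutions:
 f(z) = C1 + Integral(C2*airyai(z*(-1/k)^(1/3)) + C3*airybi(z*(-1/k)^(1/3)), z)


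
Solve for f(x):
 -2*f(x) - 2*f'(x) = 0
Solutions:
 f(x) = C1*exp(-x)


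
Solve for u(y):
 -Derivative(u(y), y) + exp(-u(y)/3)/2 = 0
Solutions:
 u(y) = 3*log(C1 + y/6)


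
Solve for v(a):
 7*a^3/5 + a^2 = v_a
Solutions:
 v(a) = C1 + 7*a^4/20 + a^3/3


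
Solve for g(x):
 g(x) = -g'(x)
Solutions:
 g(x) = C1*exp(-x)


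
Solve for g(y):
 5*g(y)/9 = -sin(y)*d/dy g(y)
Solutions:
 g(y) = C1*(cos(y) + 1)^(5/18)/(cos(y) - 1)^(5/18)


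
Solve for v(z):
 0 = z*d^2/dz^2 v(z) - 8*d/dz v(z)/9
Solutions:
 v(z) = C1 + C2*z^(17/9)


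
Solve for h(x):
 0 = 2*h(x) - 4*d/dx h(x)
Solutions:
 h(x) = C1*exp(x/2)


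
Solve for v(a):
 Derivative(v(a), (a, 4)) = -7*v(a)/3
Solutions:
 v(a) = (C1*sin(sqrt(2)*3^(3/4)*7^(1/4)*a/6) + C2*cos(sqrt(2)*3^(3/4)*7^(1/4)*a/6))*exp(-sqrt(2)*3^(3/4)*7^(1/4)*a/6) + (C3*sin(sqrt(2)*3^(3/4)*7^(1/4)*a/6) + C4*cos(sqrt(2)*3^(3/4)*7^(1/4)*a/6))*exp(sqrt(2)*3^(3/4)*7^(1/4)*a/6)


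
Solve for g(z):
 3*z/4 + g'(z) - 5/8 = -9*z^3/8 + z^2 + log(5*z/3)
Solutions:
 g(z) = C1 - 9*z^4/32 + z^3/3 - 3*z^2/8 + z*log(z) - 3*z/8 + z*log(5/3)


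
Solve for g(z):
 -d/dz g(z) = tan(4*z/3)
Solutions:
 g(z) = C1 + 3*log(cos(4*z/3))/4


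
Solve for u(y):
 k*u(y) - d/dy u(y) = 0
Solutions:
 u(y) = C1*exp(k*y)


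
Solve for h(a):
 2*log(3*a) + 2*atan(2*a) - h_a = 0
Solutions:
 h(a) = C1 + 2*a*log(a) + 2*a*atan(2*a) - 2*a + 2*a*log(3) - log(4*a^2 + 1)/2


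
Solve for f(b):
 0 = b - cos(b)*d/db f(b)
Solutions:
 f(b) = C1 + Integral(b/cos(b), b)


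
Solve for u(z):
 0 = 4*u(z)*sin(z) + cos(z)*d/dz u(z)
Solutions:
 u(z) = C1*cos(z)^4


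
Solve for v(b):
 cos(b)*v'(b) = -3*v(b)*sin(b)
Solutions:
 v(b) = C1*cos(b)^3


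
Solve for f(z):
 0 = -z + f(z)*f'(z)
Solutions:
 f(z) = -sqrt(C1 + z^2)
 f(z) = sqrt(C1 + z^2)


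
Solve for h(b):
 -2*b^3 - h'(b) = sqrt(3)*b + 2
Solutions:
 h(b) = C1 - b^4/2 - sqrt(3)*b^2/2 - 2*b


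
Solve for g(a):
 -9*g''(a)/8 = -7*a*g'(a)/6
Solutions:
 g(a) = C1 + C2*erfi(sqrt(42)*a/9)


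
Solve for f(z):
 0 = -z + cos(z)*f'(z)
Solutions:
 f(z) = C1 + Integral(z/cos(z), z)


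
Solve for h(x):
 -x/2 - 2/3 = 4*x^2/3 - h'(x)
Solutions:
 h(x) = C1 + 4*x^3/9 + x^2/4 + 2*x/3


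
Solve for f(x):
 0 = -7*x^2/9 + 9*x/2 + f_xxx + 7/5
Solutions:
 f(x) = C1 + C2*x + C3*x^2 + 7*x^5/540 - 3*x^4/16 - 7*x^3/30


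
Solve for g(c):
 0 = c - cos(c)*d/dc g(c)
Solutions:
 g(c) = C1 + Integral(c/cos(c), c)


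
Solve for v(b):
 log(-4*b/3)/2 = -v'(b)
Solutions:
 v(b) = C1 - b*log(-b)/2 + b*(-log(2) + 1/2 + log(3)/2)


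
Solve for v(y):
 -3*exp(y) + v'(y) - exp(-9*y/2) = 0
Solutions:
 v(y) = C1 + 3*exp(y) - 2*exp(-9*y/2)/9


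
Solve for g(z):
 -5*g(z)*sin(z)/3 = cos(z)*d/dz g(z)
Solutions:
 g(z) = C1*cos(z)^(5/3)


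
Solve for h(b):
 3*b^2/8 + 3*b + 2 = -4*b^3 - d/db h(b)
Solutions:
 h(b) = C1 - b^4 - b^3/8 - 3*b^2/2 - 2*b


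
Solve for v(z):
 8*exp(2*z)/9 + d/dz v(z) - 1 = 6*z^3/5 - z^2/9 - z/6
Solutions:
 v(z) = C1 + 3*z^4/10 - z^3/27 - z^2/12 + z - 4*exp(2*z)/9


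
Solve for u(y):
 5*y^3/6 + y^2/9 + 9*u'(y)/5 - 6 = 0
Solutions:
 u(y) = C1 - 25*y^4/216 - 5*y^3/243 + 10*y/3


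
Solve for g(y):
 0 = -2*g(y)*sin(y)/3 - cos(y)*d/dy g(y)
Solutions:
 g(y) = C1*cos(y)^(2/3)


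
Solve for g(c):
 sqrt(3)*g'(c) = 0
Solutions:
 g(c) = C1


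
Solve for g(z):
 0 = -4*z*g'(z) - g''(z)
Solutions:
 g(z) = C1 + C2*erf(sqrt(2)*z)


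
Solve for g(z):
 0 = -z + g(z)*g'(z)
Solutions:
 g(z) = -sqrt(C1 + z^2)
 g(z) = sqrt(C1 + z^2)


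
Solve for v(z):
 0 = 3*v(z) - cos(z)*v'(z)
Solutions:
 v(z) = C1*(sin(z) + 1)^(3/2)/(sin(z) - 1)^(3/2)


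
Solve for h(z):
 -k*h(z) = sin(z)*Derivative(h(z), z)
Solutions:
 h(z) = C1*exp(k*(-log(cos(z) - 1) + log(cos(z) + 1))/2)


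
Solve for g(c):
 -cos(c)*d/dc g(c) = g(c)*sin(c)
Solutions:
 g(c) = C1*cos(c)


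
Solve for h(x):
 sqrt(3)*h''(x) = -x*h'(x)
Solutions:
 h(x) = C1 + C2*erf(sqrt(2)*3^(3/4)*x/6)


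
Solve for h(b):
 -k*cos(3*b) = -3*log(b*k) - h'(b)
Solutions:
 h(b) = C1 - 3*b*log(b*k) + 3*b + k*sin(3*b)/3


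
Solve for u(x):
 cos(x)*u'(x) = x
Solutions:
 u(x) = C1 + Integral(x/cos(x), x)


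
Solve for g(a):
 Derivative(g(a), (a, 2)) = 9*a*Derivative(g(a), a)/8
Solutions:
 g(a) = C1 + C2*erfi(3*a/4)


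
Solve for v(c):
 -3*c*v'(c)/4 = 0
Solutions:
 v(c) = C1


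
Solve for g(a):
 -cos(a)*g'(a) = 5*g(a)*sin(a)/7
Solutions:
 g(a) = C1*cos(a)^(5/7)


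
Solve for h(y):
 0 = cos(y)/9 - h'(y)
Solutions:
 h(y) = C1 + sin(y)/9


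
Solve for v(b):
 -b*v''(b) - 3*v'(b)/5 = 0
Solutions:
 v(b) = C1 + C2*b^(2/5)


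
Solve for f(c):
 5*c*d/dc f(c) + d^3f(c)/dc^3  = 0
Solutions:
 f(c) = C1 + Integral(C2*airyai(-5^(1/3)*c) + C3*airybi(-5^(1/3)*c), c)


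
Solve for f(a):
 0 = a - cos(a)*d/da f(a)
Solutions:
 f(a) = C1 + Integral(a/cos(a), a)


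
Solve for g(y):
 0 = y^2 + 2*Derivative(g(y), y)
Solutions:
 g(y) = C1 - y^3/6


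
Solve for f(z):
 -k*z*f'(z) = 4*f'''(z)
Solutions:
 f(z) = C1 + Integral(C2*airyai(2^(1/3)*z*(-k)^(1/3)/2) + C3*airybi(2^(1/3)*z*(-k)^(1/3)/2), z)


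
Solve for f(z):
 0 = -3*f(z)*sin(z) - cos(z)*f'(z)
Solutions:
 f(z) = C1*cos(z)^3


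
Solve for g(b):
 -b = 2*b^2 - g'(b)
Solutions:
 g(b) = C1 + 2*b^3/3 + b^2/2


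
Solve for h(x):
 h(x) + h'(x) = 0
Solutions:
 h(x) = C1*exp(-x)


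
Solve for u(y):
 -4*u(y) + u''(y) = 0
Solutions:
 u(y) = C1*exp(-2*y) + C2*exp(2*y)


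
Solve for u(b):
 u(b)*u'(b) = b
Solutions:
 u(b) = -sqrt(C1 + b^2)
 u(b) = sqrt(C1 + b^2)


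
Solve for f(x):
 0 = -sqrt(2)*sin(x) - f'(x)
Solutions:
 f(x) = C1 + sqrt(2)*cos(x)


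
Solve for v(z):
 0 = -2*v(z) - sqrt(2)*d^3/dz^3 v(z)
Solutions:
 v(z) = C3*exp(-2^(1/6)*z) + (C1*sin(2^(1/6)*sqrt(3)*z/2) + C2*cos(2^(1/6)*sqrt(3)*z/2))*exp(2^(1/6)*z/2)


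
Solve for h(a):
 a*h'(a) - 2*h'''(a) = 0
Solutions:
 h(a) = C1 + Integral(C2*airyai(2^(2/3)*a/2) + C3*airybi(2^(2/3)*a/2), a)


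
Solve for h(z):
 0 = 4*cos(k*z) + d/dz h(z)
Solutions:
 h(z) = C1 - 4*sin(k*z)/k


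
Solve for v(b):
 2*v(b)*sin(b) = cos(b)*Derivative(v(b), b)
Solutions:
 v(b) = C1/cos(b)^2


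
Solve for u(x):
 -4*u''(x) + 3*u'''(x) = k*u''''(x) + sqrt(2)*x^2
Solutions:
 u(x) = C1 + C2*x + C3*exp(x*(3 - sqrt(9 - 16*k))/(2*k)) + C4*exp(x*(sqrt(9 - 16*k) + 3)/(2*k)) - sqrt(2)*x^4/48 - sqrt(2)*x^3/16 + sqrt(2)*x^2*(4*k - 9)/64


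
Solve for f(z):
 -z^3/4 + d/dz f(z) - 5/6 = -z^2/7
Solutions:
 f(z) = C1 + z^4/16 - z^3/21 + 5*z/6


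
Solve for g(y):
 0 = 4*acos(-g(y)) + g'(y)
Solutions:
 Integral(1/acos(-_y), (_y, g(y))) = C1 - 4*y


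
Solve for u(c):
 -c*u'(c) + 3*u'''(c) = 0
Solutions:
 u(c) = C1 + Integral(C2*airyai(3^(2/3)*c/3) + C3*airybi(3^(2/3)*c/3), c)


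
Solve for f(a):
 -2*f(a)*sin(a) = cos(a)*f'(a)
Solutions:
 f(a) = C1*cos(a)^2


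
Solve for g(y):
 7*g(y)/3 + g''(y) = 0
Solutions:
 g(y) = C1*sin(sqrt(21)*y/3) + C2*cos(sqrt(21)*y/3)


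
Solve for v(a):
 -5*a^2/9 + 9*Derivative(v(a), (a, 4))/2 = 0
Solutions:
 v(a) = C1 + C2*a + C3*a^2 + C4*a^3 + a^6/2916


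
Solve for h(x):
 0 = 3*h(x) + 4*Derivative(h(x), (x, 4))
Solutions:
 h(x) = (C1*sin(3^(1/4)*x/2) + C2*cos(3^(1/4)*x/2))*exp(-3^(1/4)*x/2) + (C3*sin(3^(1/4)*x/2) + C4*cos(3^(1/4)*x/2))*exp(3^(1/4)*x/2)


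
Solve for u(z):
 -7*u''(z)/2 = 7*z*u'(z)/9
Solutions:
 u(z) = C1 + C2*erf(z/3)


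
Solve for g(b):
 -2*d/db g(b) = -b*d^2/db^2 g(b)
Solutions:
 g(b) = C1 + C2*b^3


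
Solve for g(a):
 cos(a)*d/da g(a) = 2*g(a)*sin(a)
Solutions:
 g(a) = C1/cos(a)^2


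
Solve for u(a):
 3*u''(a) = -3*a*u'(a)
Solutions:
 u(a) = C1 + C2*erf(sqrt(2)*a/2)


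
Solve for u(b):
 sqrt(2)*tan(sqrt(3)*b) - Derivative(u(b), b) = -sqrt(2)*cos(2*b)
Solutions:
 u(b) = C1 - sqrt(6)*log(cos(sqrt(3)*b))/3 + sqrt(2)*sin(2*b)/2


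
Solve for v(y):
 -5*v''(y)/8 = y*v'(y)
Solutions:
 v(y) = C1 + C2*erf(2*sqrt(5)*y/5)


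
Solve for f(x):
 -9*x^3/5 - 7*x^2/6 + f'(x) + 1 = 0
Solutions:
 f(x) = C1 + 9*x^4/20 + 7*x^3/18 - x


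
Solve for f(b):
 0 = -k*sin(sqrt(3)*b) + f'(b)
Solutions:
 f(b) = C1 - sqrt(3)*k*cos(sqrt(3)*b)/3


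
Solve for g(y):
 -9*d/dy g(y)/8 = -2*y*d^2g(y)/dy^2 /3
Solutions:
 g(y) = C1 + C2*y^(43/16)


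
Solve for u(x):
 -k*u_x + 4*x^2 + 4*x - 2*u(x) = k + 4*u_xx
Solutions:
 u(x) = C1*exp(x*(-k + sqrt(k^2 - 32))/8) + C2*exp(-x*(k + sqrt(k^2 - 32))/8) + k^2 - 2*k*x - 3*k/2 + 2*x^2 + 2*x - 8


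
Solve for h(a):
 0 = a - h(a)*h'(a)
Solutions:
 h(a) = -sqrt(C1 + a^2)
 h(a) = sqrt(C1 + a^2)


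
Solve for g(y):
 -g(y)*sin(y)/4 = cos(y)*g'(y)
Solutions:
 g(y) = C1*cos(y)^(1/4)


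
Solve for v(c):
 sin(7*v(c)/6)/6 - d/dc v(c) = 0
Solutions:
 -c/6 + 3*log(cos(7*v(c)/6) - 1)/7 - 3*log(cos(7*v(c)/6) + 1)/7 = C1


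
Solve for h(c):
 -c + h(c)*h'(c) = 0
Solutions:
 h(c) = -sqrt(C1 + c^2)
 h(c) = sqrt(C1 + c^2)


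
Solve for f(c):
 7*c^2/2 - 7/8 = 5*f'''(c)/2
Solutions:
 f(c) = C1 + C2*c + C3*c^2 + 7*c^5/300 - 7*c^3/120


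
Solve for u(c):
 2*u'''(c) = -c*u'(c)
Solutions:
 u(c) = C1 + Integral(C2*airyai(-2^(2/3)*c/2) + C3*airybi(-2^(2/3)*c/2), c)


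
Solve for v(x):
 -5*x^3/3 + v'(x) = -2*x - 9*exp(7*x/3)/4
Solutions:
 v(x) = C1 + 5*x^4/12 - x^2 - 27*exp(7*x/3)/28


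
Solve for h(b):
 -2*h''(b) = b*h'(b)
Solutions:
 h(b) = C1 + C2*erf(b/2)


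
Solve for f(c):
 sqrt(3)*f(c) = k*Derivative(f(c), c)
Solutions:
 f(c) = C1*exp(sqrt(3)*c/k)


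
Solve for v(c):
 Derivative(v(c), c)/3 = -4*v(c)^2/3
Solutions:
 v(c) = 1/(C1 + 4*c)


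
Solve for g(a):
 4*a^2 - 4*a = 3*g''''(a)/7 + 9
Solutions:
 g(a) = C1 + C2*a + C3*a^2 + C4*a^3 + 7*a^6/270 - 7*a^5/90 - 7*a^4/8


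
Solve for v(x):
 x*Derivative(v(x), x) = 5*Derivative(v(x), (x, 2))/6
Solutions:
 v(x) = C1 + C2*erfi(sqrt(15)*x/5)


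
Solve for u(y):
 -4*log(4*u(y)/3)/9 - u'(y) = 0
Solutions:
 9*Integral(1/(log(_y) - log(3) + 2*log(2)), (_y, u(y)))/4 = C1 - y


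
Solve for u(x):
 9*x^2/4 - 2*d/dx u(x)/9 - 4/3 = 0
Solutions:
 u(x) = C1 + 27*x^3/8 - 6*x


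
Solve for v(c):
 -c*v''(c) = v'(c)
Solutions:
 v(c) = C1 + C2*log(c)


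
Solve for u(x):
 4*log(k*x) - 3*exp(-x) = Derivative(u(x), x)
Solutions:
 u(x) = C1 + 4*x*log(k*x) - 4*x + 3*exp(-x)


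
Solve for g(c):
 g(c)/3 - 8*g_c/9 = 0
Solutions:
 g(c) = C1*exp(3*c/8)


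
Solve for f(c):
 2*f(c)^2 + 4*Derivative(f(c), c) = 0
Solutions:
 f(c) = 2/(C1 + c)


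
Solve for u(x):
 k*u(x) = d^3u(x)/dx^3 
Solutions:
 u(x) = C1*exp(k^(1/3)*x) + C2*exp(k^(1/3)*x*(-1 + sqrt(3)*I)/2) + C3*exp(-k^(1/3)*x*(1 + sqrt(3)*I)/2)


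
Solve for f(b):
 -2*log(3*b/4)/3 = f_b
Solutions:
 f(b) = C1 - 2*b*log(b)/3 - 2*b*log(3)/3 + 2*b/3 + 4*b*log(2)/3


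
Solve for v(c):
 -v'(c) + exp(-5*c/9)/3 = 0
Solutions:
 v(c) = C1 - 3*exp(-5*c/9)/5


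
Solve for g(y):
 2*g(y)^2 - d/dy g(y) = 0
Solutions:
 g(y) = -1/(C1 + 2*y)


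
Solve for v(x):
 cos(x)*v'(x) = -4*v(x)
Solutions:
 v(x) = C1*(sin(x)^2 - 2*sin(x) + 1)/(sin(x)^2 + 2*sin(x) + 1)


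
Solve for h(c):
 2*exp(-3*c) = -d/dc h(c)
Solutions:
 h(c) = C1 + 2*exp(-3*c)/3


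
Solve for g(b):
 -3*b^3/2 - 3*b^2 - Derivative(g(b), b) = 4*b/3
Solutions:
 g(b) = C1 - 3*b^4/8 - b^3 - 2*b^2/3


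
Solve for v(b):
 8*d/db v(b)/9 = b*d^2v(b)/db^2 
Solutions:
 v(b) = C1 + C2*b^(17/9)


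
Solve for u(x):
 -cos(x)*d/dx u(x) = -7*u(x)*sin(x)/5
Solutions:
 u(x) = C1/cos(x)^(7/5)


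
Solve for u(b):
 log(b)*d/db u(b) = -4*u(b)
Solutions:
 u(b) = C1*exp(-4*li(b))


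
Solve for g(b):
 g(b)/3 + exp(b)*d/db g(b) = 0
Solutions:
 g(b) = C1*exp(exp(-b)/3)


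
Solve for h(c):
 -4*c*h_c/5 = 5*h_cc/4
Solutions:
 h(c) = C1 + C2*erf(2*sqrt(2)*c/5)


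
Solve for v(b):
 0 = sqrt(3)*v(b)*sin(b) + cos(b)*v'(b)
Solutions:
 v(b) = C1*cos(b)^(sqrt(3))


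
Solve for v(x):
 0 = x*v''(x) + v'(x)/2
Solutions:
 v(x) = C1 + C2*sqrt(x)


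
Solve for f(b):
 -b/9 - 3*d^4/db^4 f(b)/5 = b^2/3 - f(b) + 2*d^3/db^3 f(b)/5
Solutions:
 f(b) = C1*exp(b*(-10 - 10^(1/3) + 2*10^(2/3))/18)*sin(10^(1/3)*sqrt(3)*b*(1 + 2*10^(1/3))/18) + C2*exp(b*(-10 - 10^(1/3) + 2*10^(2/3))/18)*cos(10^(1/3)*sqrt(3)*b*(1 + 2*10^(1/3))/18) + C3*exp(b) + C4*exp(b*(-2*10^(2/3) - 5 + 10^(1/3))/9) + b^2/3 + b/9


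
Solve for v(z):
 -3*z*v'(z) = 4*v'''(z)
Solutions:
 v(z) = C1 + Integral(C2*airyai(-6^(1/3)*z/2) + C3*airybi(-6^(1/3)*z/2), z)


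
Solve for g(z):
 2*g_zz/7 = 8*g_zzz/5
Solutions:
 g(z) = C1 + C2*z + C3*exp(5*z/28)


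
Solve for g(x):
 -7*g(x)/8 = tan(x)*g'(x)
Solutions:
 g(x) = C1/sin(x)^(7/8)


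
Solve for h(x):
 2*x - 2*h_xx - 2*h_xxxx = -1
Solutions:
 h(x) = C1 + C2*x + C3*sin(x) + C4*cos(x) + x^3/6 + x^2/4


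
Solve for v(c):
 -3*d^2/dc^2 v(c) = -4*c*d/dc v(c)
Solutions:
 v(c) = C1 + C2*erfi(sqrt(6)*c/3)


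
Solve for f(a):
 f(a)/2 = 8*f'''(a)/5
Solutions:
 f(a) = C3*exp(2^(2/3)*5^(1/3)*a/4) + (C1*sin(2^(2/3)*sqrt(3)*5^(1/3)*a/8) + C2*cos(2^(2/3)*sqrt(3)*5^(1/3)*a/8))*exp(-2^(2/3)*5^(1/3)*a/8)


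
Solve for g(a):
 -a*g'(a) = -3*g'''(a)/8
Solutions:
 g(a) = C1 + Integral(C2*airyai(2*3^(2/3)*a/3) + C3*airybi(2*3^(2/3)*a/3), a)


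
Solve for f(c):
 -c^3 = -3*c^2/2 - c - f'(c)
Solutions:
 f(c) = C1 + c^4/4 - c^3/2 - c^2/2


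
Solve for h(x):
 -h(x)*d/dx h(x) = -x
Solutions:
 h(x) = -sqrt(C1 + x^2)
 h(x) = sqrt(C1 + x^2)


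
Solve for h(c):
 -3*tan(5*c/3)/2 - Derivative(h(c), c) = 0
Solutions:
 h(c) = C1 + 9*log(cos(5*c/3))/10


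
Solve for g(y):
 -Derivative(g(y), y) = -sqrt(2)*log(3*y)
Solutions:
 g(y) = C1 + sqrt(2)*y*log(y) - sqrt(2)*y + sqrt(2)*y*log(3)


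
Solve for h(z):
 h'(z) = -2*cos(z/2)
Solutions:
 h(z) = C1 - 4*sin(z/2)


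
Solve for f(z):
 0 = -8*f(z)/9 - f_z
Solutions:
 f(z) = C1*exp(-8*z/9)


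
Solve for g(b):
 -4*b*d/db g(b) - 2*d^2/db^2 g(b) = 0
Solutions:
 g(b) = C1 + C2*erf(b)


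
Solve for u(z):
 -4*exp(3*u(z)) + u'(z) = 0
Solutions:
 u(z) = log(-1/(C1 + 12*z))/3
 u(z) = log((-1/(C1 + 4*z))^(1/3)*(-3^(2/3) - 3*3^(1/6)*I)/6)
 u(z) = log((-1/(C1 + 4*z))^(1/3)*(-3^(2/3) + 3*3^(1/6)*I)/6)


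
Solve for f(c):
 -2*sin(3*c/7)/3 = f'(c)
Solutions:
 f(c) = C1 + 14*cos(3*c/7)/9


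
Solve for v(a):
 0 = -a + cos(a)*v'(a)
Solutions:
 v(a) = C1 + Integral(a/cos(a), a)


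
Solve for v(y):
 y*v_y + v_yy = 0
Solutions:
 v(y) = C1 + C2*erf(sqrt(2)*y/2)


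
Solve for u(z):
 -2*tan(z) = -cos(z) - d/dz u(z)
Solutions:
 u(z) = C1 - 2*log(cos(z)) - sin(z)


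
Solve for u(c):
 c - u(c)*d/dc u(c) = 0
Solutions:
 u(c) = -sqrt(C1 + c^2)
 u(c) = sqrt(C1 + c^2)


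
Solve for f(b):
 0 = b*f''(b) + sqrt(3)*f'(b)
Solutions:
 f(b) = C1 + C2*b^(1 - sqrt(3))


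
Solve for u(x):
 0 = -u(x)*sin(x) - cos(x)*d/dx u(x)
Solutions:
 u(x) = C1*cos(x)


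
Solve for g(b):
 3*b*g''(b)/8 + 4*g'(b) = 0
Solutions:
 g(b) = C1 + C2/b^(29/3)


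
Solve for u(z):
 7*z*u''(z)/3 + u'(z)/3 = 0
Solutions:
 u(z) = C1 + C2*z^(6/7)


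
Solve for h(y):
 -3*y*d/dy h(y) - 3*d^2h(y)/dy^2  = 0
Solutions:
 h(y) = C1 + C2*erf(sqrt(2)*y/2)


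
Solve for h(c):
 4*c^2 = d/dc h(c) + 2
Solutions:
 h(c) = C1 + 4*c^3/3 - 2*c


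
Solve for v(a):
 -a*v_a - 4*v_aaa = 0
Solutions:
 v(a) = C1 + Integral(C2*airyai(-2^(1/3)*a/2) + C3*airybi(-2^(1/3)*a/2), a)


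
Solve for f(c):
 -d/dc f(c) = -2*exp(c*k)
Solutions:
 f(c) = C1 + 2*exp(c*k)/k


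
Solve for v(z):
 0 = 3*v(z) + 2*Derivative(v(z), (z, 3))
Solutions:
 v(z) = C3*exp(-2^(2/3)*3^(1/3)*z/2) + (C1*sin(2^(2/3)*3^(5/6)*z/4) + C2*cos(2^(2/3)*3^(5/6)*z/4))*exp(2^(2/3)*3^(1/3)*z/4)


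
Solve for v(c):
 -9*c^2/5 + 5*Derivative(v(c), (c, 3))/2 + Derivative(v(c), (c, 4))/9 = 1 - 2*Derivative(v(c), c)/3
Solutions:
 v(c) = C1 + C2*exp(c*(-30 + 75*3^(2/3)/(4*sqrt(1129) + 1133)^(1/3) + 3^(1/3)*(4*sqrt(1129) + 1133)^(1/3))/4)*sin(3^(1/6)*c*(-3^(2/3)*(4*sqrt(1129) + 1133)^(1/3) + 225/(4*sqrt(1129) + 1133)^(1/3))/4) + C3*exp(c*(-30 + 75*3^(2/3)/(4*sqrt(1129) + 1133)^(1/3) + 3^(1/3)*(4*sqrt(1129) + 1133)^(1/3))/4)*cos(3^(1/6)*c*(-3^(2/3)*(4*sqrt(1129) + 1133)^(1/3) + 225/(4*sqrt(1129) + 1133)^(1/3))/4) + C4*exp(-c*(75*3^(2/3)/(4*sqrt(1129) + 1133)^(1/3) + 15 + 3^(1/3)*(4*sqrt(1129) + 1133)^(1/3))/2) + 9*c^3/10 - 75*c/4


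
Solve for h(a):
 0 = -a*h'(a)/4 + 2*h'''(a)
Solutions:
 h(a) = C1 + Integral(C2*airyai(a/2) + C3*airybi(a/2), a)


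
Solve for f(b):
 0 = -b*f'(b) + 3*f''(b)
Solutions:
 f(b) = C1 + C2*erfi(sqrt(6)*b/6)


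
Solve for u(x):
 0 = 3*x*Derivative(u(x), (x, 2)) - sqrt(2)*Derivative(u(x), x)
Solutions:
 u(x) = C1 + C2*x^(sqrt(2)/3 + 1)


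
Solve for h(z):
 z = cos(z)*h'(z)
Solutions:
 h(z) = C1 + Integral(z/cos(z), z)


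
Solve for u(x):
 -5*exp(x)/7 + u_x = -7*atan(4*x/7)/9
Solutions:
 u(x) = C1 - 7*x*atan(4*x/7)/9 + 5*exp(x)/7 + 49*log(16*x^2 + 49)/72


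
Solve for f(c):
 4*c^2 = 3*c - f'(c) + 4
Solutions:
 f(c) = C1 - 4*c^3/3 + 3*c^2/2 + 4*c


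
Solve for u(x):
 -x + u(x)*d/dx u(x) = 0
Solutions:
 u(x) = -sqrt(C1 + x^2)
 u(x) = sqrt(C1 + x^2)


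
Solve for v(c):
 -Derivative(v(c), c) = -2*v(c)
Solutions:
 v(c) = C1*exp(2*c)


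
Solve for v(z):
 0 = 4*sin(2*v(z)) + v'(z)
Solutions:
 v(z) = pi - acos((-C1 - exp(16*z))/(C1 - exp(16*z)))/2
 v(z) = acos((-C1 - exp(16*z))/(C1 - exp(16*z)))/2


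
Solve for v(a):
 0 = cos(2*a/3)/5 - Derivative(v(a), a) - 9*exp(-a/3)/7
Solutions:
 v(a) = C1 + 3*sin(2*a/3)/10 + 27*exp(-a/3)/7


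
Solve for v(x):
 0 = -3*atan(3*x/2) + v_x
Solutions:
 v(x) = C1 + 3*x*atan(3*x/2) - log(9*x^2 + 4)


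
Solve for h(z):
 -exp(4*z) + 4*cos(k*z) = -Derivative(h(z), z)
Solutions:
 h(z) = C1 + exp(4*z)/4 - 4*sin(k*z)/k


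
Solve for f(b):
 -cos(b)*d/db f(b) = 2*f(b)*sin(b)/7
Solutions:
 f(b) = C1*cos(b)^(2/7)


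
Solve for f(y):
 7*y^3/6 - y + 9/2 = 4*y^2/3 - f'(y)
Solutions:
 f(y) = C1 - 7*y^4/24 + 4*y^3/9 + y^2/2 - 9*y/2


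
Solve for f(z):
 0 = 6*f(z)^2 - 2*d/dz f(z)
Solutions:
 f(z) = -1/(C1 + 3*z)


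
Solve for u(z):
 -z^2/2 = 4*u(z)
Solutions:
 u(z) = -z^2/8


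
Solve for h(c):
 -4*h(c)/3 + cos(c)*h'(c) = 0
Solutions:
 h(c) = C1*(sin(c) + 1)^(2/3)/(sin(c) - 1)^(2/3)


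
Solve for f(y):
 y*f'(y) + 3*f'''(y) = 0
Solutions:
 f(y) = C1 + Integral(C2*airyai(-3^(2/3)*y/3) + C3*airybi(-3^(2/3)*y/3), y)


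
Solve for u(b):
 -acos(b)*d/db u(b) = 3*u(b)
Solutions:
 u(b) = C1*exp(-3*Integral(1/acos(b), b))


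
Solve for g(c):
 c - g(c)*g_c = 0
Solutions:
 g(c) = -sqrt(C1 + c^2)
 g(c) = sqrt(C1 + c^2)


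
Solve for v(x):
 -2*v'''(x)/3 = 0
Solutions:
 v(x) = C1 + C2*x + C3*x^2


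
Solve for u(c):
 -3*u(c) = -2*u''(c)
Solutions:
 u(c) = C1*exp(-sqrt(6)*c/2) + C2*exp(sqrt(6)*c/2)


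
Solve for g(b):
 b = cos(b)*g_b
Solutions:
 g(b) = C1 + Integral(b/cos(b), b)


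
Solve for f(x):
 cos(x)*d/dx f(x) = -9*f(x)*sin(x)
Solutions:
 f(x) = C1*cos(x)^9


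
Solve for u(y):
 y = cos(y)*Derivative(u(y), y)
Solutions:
 u(y) = C1 + Integral(y/cos(y), y)


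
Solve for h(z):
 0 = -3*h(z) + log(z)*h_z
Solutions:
 h(z) = C1*exp(3*li(z))


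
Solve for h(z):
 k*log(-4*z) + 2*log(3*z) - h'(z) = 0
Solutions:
 h(z) = C1 + z*(k + 2)*log(z) + z*(-k + 2*k*log(2) + I*pi*k - 2 + 2*log(3))


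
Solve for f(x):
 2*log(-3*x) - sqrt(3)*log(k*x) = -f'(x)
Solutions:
 f(x) = C1 + x*(sqrt(3)*log(-k) - 2*log(3) - sqrt(3) + 2) - x*(2 - sqrt(3))*log(-x)


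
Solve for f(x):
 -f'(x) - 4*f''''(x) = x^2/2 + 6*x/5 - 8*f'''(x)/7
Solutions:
 f(x) = C1 + C2*exp(x*(16/(21*sqrt(191793) + 9197)^(1/3) + 8 + (21*sqrt(191793) + 9197)^(1/3))/84)*sin(sqrt(3)*x*(-(21*sqrt(191793) + 9197)^(1/3) + 16/(21*sqrt(191793) + 9197)^(1/3))/84) + C3*exp(x*(16/(21*sqrt(191793) + 9197)^(1/3) + 8 + (21*sqrt(191793) + 9197)^(1/3))/84)*cos(sqrt(3)*x*(-(21*sqrt(191793) + 9197)^(1/3) + 16/(21*sqrt(191793) + 9197)^(1/3))/84) + C4*exp(x*(-(21*sqrt(191793) + 9197)^(1/3) - 16/(21*sqrt(191793) + 9197)^(1/3) + 4)/42) - x^3/6 - 3*x^2/5 - 8*x/7


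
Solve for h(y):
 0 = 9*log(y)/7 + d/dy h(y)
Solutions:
 h(y) = C1 - 9*y*log(y)/7 + 9*y/7


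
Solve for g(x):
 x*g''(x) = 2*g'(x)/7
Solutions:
 g(x) = C1 + C2*x^(9/7)


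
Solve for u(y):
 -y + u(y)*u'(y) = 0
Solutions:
 u(y) = -sqrt(C1 + y^2)
 u(y) = sqrt(C1 + y^2)


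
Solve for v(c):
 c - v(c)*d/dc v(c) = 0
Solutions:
 v(c) = -sqrt(C1 + c^2)
 v(c) = sqrt(C1 + c^2)


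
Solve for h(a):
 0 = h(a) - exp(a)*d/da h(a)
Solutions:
 h(a) = C1*exp(-exp(-a))


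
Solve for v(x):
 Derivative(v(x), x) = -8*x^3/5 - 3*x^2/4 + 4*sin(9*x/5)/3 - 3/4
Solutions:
 v(x) = C1 - 2*x^4/5 - x^3/4 - 3*x/4 - 20*cos(9*x/5)/27


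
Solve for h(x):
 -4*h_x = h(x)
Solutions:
 h(x) = C1*exp(-x/4)


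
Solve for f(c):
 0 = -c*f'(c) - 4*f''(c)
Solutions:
 f(c) = C1 + C2*erf(sqrt(2)*c/4)


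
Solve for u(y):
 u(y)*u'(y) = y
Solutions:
 u(y) = -sqrt(C1 + y^2)
 u(y) = sqrt(C1 + y^2)


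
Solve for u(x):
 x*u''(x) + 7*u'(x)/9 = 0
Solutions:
 u(x) = C1 + C2*x^(2/9)


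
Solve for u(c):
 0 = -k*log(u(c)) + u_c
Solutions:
 li(u(c)) = C1 + c*k


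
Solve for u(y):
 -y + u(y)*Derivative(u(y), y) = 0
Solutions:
 u(y) = -sqrt(C1 + y^2)
 u(y) = sqrt(C1 + y^2)


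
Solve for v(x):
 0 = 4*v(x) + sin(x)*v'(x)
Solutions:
 v(x) = C1*(cos(x)^2 + 2*cos(x) + 1)/(cos(x)^2 - 2*cos(x) + 1)


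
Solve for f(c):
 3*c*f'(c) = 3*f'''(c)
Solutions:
 f(c) = C1 + Integral(C2*airyai(c) + C3*airybi(c), c)


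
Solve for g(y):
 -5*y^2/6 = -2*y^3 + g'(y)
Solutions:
 g(y) = C1 + y^4/2 - 5*y^3/18


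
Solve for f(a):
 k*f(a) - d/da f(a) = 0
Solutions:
 f(a) = C1*exp(a*k)


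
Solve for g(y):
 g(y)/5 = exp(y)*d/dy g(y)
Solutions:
 g(y) = C1*exp(-exp(-y)/5)


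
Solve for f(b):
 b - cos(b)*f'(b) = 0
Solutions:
 f(b) = C1 + Integral(b/cos(b), b)


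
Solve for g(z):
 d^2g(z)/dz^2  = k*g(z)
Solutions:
 g(z) = C1*exp(-sqrt(k)*z) + C2*exp(sqrt(k)*z)


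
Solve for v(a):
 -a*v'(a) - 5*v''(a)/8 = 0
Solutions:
 v(a) = C1 + C2*erf(2*sqrt(5)*a/5)


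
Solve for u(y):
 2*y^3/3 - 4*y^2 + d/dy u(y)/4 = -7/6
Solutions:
 u(y) = C1 - 2*y^4/3 + 16*y^3/3 - 14*y/3


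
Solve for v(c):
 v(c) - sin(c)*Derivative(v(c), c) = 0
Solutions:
 v(c) = C1*sqrt(cos(c) - 1)/sqrt(cos(c) + 1)


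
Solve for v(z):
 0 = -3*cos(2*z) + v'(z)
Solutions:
 v(z) = C1 + 3*sin(2*z)/2


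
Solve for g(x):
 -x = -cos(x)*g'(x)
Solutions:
 g(x) = C1 + Integral(x/cos(x), x)


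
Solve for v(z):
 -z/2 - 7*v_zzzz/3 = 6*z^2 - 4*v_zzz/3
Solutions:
 v(z) = C1 + C2*z + C3*z^2 + C4*exp(4*z/7) + 3*z^5/40 + 43*z^4/64 + 301*z^3/64


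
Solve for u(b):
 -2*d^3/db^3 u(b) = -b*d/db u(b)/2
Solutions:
 u(b) = C1 + Integral(C2*airyai(2^(1/3)*b/2) + C3*airybi(2^(1/3)*b/2), b)


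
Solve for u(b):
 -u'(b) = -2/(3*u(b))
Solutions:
 u(b) = -sqrt(C1 + 12*b)/3
 u(b) = sqrt(C1 + 12*b)/3


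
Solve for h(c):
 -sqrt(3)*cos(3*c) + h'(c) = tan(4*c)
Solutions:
 h(c) = C1 - log(cos(4*c))/4 + sqrt(3)*sin(3*c)/3


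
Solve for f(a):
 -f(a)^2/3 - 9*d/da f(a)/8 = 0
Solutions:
 f(a) = 27/(C1 + 8*a)


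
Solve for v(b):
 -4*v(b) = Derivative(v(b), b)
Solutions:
 v(b) = C1*exp(-4*b)


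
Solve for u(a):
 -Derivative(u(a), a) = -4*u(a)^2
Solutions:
 u(a) = -1/(C1 + 4*a)


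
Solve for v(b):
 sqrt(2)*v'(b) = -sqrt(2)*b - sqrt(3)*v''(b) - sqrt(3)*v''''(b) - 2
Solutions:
 v(b) = C1 + C2*exp(2^(1/6)*sqrt(3)*b*(-2/(3 + sqrt(11))^(1/3) + 2^(2/3)*(3 + sqrt(11))^(1/3))/12)*sin(2^(1/6)*b*(2/(3 + sqrt(11))^(1/3) + 2^(2/3)*(3 + sqrt(11))^(1/3))/4) + C3*exp(2^(1/6)*sqrt(3)*b*(-2/(3 + sqrt(11))^(1/3) + 2^(2/3)*(3 + sqrt(11))^(1/3))/12)*cos(2^(1/6)*b*(2/(3 + sqrt(11))^(1/3) + 2^(2/3)*(3 + sqrt(11))^(1/3))/4) + C4*exp(-2^(1/6)*sqrt(3)*b*(-2/(3 + sqrt(11))^(1/3) + 2^(2/3)*(3 + sqrt(11))^(1/3))/6) - b^2/2 - sqrt(2)*b + sqrt(6)*b/2


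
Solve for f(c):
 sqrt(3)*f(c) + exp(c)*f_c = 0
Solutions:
 f(c) = C1*exp(sqrt(3)*exp(-c))


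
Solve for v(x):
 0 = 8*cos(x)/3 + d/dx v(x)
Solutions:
 v(x) = C1 - 8*sin(x)/3


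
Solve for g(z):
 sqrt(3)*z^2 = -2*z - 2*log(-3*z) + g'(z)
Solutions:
 g(z) = C1 + sqrt(3)*z^3/3 + z^2 + 2*z*log(-z) + 2*z*(-1 + log(3))


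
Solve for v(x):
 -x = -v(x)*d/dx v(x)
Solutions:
 v(x) = -sqrt(C1 + x^2)
 v(x) = sqrt(C1 + x^2)


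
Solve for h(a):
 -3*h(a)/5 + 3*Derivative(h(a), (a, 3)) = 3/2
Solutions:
 h(a) = C3*exp(5^(2/3)*a/5) + (C1*sin(sqrt(3)*5^(2/3)*a/10) + C2*cos(sqrt(3)*5^(2/3)*a/10))*exp(-5^(2/3)*a/10) - 5/2


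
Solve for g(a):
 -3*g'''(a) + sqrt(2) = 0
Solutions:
 g(a) = C1 + C2*a + C3*a^2 + sqrt(2)*a^3/18


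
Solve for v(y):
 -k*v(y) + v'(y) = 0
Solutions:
 v(y) = C1*exp(k*y)


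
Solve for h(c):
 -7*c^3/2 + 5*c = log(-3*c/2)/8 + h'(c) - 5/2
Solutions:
 h(c) = C1 - 7*c^4/8 + 5*c^2/2 - c*log(-c)/8 + c*(-log(3) + log(2) + 21)/8


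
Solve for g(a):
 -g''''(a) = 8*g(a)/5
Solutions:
 g(a) = (C1*sin(2^(1/4)*5^(3/4)*a/5) + C2*cos(2^(1/4)*5^(3/4)*a/5))*exp(-2^(1/4)*5^(3/4)*a/5) + (C3*sin(2^(1/4)*5^(3/4)*a/5) + C4*cos(2^(1/4)*5^(3/4)*a/5))*exp(2^(1/4)*5^(3/4)*a/5)


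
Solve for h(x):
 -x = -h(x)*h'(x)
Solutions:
 h(x) = -sqrt(C1 + x^2)
 h(x) = sqrt(C1 + x^2)


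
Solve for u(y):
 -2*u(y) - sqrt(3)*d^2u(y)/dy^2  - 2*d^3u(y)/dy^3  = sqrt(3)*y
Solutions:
 u(y) = C1*exp(y*(-2*sqrt(3) + 3^(2/3)/(sqrt(3) + 36 + sqrt(-3 + (sqrt(3) + 36)^2))^(1/3) + 3^(1/3)*(sqrt(3) + 36 + sqrt(-3 + (sqrt(3) + 36)^2))^(1/3))/12)*sin(sqrt(3)*y*(-(3*sqrt(3) + 108 + 4*sqrt(-27/16 + (3*sqrt(3)/4 + 27)^2))^(1/3) + 3/(3*sqrt(3) + 108 + 4*sqrt(-27/16 + (3*sqrt(3)/4 + 27)^2))^(1/3))/12) + C2*exp(y*(-2*sqrt(3) + 3^(2/3)/(sqrt(3) + 36 + sqrt(-3 + (sqrt(3) + 36)^2))^(1/3) + 3^(1/3)*(sqrt(3) + 36 + sqrt(-3 + (sqrt(3) + 36)^2))^(1/3))/12)*cos(sqrt(3)*y*(-(3*sqrt(3) + 108 + 4*sqrt(-27/16 + (3*sqrt(3)/4 + 27)^2))^(1/3) + 3/(3*sqrt(3) + 108 + 4*sqrt(-27/16 + (3*sqrt(3)/4 + 27)^2))^(1/3))/12) + C3*exp(-y*(3^(2/3)/(sqrt(3) + 36 + sqrt(-3 + (sqrt(3) + 36)^2))^(1/3) + sqrt(3) + 3^(1/3)*(sqrt(3) + 36 + sqrt(-3 + (sqrt(3) + 36)^2))^(1/3))/6) - sqrt(3)*y/2


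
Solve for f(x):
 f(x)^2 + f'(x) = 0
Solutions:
 f(x) = 1/(C1 + x)


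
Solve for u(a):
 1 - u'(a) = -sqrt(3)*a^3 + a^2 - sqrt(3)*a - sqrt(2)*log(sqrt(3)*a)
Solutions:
 u(a) = C1 + sqrt(3)*a^4/4 - a^3/3 + sqrt(3)*a^2/2 + sqrt(2)*a*log(a) - sqrt(2)*a + sqrt(2)*a*log(3)/2 + a


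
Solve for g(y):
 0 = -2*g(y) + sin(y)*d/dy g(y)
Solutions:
 g(y) = C1*(cos(y) - 1)/(cos(y) + 1)


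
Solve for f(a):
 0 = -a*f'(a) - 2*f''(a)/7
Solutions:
 f(a) = C1 + C2*erf(sqrt(7)*a/2)


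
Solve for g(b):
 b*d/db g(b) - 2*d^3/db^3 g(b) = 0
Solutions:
 g(b) = C1 + Integral(C2*airyai(2^(2/3)*b/2) + C3*airybi(2^(2/3)*b/2), b)


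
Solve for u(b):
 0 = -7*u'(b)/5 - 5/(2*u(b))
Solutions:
 u(b) = -sqrt(C1 - 175*b)/7
 u(b) = sqrt(C1 - 175*b)/7


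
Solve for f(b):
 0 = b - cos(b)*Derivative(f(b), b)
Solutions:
 f(b) = C1 + Integral(b/cos(b), b)


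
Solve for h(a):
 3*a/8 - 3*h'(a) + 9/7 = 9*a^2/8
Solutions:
 h(a) = C1 - a^3/8 + a^2/16 + 3*a/7


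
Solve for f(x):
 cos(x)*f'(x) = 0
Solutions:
 f(x) = C1


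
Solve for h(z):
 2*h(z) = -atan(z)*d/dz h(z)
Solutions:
 h(z) = C1*exp(-2*Integral(1/atan(z), z))


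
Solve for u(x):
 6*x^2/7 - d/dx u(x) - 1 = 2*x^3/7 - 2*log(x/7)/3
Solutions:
 u(x) = C1 - x^4/14 + 2*x^3/7 + 2*x*log(x)/3 - 5*x/3 - 2*x*log(7)/3


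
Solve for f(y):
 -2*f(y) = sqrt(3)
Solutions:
 f(y) = -sqrt(3)/2


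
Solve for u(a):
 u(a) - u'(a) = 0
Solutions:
 u(a) = C1*exp(a)


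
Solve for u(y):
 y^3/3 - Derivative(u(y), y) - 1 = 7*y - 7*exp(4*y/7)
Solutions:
 u(y) = C1 + y^4/12 - 7*y^2/2 - y + 49*exp(4*y/7)/4


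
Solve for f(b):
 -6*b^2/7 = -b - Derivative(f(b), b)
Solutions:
 f(b) = C1 + 2*b^3/7 - b^2/2


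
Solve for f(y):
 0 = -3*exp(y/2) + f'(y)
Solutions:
 f(y) = C1 + 6*exp(y/2)


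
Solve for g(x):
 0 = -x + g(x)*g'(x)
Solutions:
 g(x) = -sqrt(C1 + x^2)
 g(x) = sqrt(C1 + x^2)


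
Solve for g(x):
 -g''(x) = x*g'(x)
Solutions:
 g(x) = C1 + C2*erf(sqrt(2)*x/2)


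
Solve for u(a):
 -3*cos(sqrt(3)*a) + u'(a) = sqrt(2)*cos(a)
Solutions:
 u(a) = C1 + sqrt(2)*sin(a) + sqrt(3)*sin(sqrt(3)*a)


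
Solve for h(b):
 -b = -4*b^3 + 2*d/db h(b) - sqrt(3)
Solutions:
 h(b) = C1 + b^4/2 - b^2/4 + sqrt(3)*b/2


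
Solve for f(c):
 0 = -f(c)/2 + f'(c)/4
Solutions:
 f(c) = C1*exp(2*c)


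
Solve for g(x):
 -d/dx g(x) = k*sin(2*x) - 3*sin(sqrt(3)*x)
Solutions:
 g(x) = C1 + k*cos(2*x)/2 - sqrt(3)*cos(sqrt(3)*x)


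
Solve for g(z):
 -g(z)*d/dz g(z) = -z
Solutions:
 g(z) = -sqrt(C1 + z^2)
 g(z) = sqrt(C1 + z^2)


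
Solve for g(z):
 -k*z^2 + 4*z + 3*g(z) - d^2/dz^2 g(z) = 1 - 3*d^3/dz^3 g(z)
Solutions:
 g(z) = C1*exp(z*(2*2^(1/3)/(135*sqrt(29) + 727)^(1/3) + 4 + 2^(2/3)*(135*sqrt(29) + 727)^(1/3))/36)*sin(2^(1/3)*sqrt(3)*z*(-2^(1/3)*(135*sqrt(29) + 727)^(1/3) + 2/(135*sqrt(29) + 727)^(1/3))/36) + C2*exp(z*(2*2^(1/3)/(135*sqrt(29) + 727)^(1/3) + 4 + 2^(2/3)*(135*sqrt(29) + 727)^(1/3))/36)*cos(2^(1/3)*sqrt(3)*z*(-2^(1/3)*(135*sqrt(29) + 727)^(1/3) + 2/(135*sqrt(29) + 727)^(1/3))/36) + C3*exp(z*(-2^(2/3)*(135*sqrt(29) + 727)^(1/3) - 2*2^(1/3)/(135*sqrt(29) + 727)^(1/3) + 2)/18) + k*z^2/3 + 2*k/9 - 4*z/3 + 1/3


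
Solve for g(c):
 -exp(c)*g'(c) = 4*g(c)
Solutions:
 g(c) = C1*exp(4*exp(-c))


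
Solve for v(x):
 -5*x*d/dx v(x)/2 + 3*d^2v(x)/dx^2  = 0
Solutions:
 v(x) = C1 + C2*erfi(sqrt(15)*x/6)


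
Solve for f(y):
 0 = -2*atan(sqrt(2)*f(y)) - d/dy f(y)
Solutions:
 Integral(1/atan(sqrt(2)*_y), (_y, f(y))) = C1 - 2*y


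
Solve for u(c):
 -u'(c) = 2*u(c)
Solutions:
 u(c) = C1*exp(-2*c)


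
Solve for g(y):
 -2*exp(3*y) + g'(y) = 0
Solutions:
 g(y) = C1 + 2*exp(3*y)/3


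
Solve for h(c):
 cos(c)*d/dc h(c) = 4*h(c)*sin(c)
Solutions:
 h(c) = C1/cos(c)^4


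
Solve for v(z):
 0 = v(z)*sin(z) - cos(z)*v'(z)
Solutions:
 v(z) = C1/cos(z)


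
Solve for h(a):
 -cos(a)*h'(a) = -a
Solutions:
 h(a) = C1 + Integral(a/cos(a), a)


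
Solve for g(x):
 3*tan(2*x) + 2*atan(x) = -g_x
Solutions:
 g(x) = C1 - 2*x*atan(x) + log(x^2 + 1) + 3*log(cos(2*x))/2


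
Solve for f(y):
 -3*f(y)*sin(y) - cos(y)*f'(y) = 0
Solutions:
 f(y) = C1*cos(y)^3


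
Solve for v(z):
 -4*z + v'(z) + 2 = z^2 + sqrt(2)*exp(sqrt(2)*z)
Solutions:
 v(z) = C1 + z^3/3 + 2*z^2 - 2*z + exp(sqrt(2)*z)


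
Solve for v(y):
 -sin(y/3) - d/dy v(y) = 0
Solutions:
 v(y) = C1 + 3*cos(y/3)


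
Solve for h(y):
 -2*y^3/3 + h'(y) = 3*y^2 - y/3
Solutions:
 h(y) = C1 + y^4/6 + y^3 - y^2/6


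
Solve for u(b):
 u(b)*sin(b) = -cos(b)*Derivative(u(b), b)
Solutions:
 u(b) = C1*cos(b)


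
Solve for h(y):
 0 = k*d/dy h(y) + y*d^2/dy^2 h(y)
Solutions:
 h(y) = C1 + y^(1 - re(k))*(C2*sin(log(y)*Abs(im(k))) + C3*cos(log(y)*im(k)))


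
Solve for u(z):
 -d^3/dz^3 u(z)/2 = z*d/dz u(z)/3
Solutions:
 u(z) = C1 + Integral(C2*airyai(-2^(1/3)*3^(2/3)*z/3) + C3*airybi(-2^(1/3)*3^(2/3)*z/3), z)


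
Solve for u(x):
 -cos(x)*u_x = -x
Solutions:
 u(x) = C1 + Integral(x/cos(x), x)


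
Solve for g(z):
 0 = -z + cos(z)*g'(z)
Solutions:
 g(z) = C1 + Integral(z/cos(z), z)


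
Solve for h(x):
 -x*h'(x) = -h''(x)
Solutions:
 h(x) = C1 + C2*erfi(sqrt(2)*x/2)


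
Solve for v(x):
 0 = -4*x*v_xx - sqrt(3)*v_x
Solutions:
 v(x) = C1 + C2*x^(1 - sqrt(3)/4)


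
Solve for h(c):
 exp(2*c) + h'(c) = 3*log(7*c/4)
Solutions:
 h(c) = C1 + 3*c*log(c) + 3*c*(-2*log(2) - 1 + log(7)) - exp(2*c)/2


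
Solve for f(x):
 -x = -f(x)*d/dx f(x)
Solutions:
 f(x) = -sqrt(C1 + x^2)
 f(x) = sqrt(C1 + x^2)


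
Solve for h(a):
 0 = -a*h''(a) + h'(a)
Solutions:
 h(a) = C1 + C2*a^2


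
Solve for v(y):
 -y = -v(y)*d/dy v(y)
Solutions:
 v(y) = -sqrt(C1 + y^2)
 v(y) = sqrt(C1 + y^2)


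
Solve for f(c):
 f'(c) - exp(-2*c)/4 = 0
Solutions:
 f(c) = C1 - exp(-2*c)/8


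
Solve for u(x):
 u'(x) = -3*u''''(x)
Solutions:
 u(x) = C1 + C4*exp(-3^(2/3)*x/3) + (C2*sin(3^(1/6)*x/2) + C3*cos(3^(1/6)*x/2))*exp(3^(2/3)*x/6)


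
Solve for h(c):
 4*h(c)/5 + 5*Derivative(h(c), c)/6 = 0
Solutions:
 h(c) = C1*exp(-24*c/25)


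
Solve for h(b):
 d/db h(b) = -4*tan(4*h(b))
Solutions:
 h(b) = -asin(C1*exp(-16*b))/4 + pi/4
 h(b) = asin(C1*exp(-16*b))/4


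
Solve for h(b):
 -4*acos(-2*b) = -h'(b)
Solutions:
 h(b) = C1 + 4*b*acos(-2*b) + 2*sqrt(1 - 4*b^2)


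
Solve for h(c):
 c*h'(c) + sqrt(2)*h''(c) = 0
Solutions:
 h(c) = C1 + C2*erf(2^(1/4)*c/2)


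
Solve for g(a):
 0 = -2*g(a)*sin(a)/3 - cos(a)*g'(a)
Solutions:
 g(a) = C1*cos(a)^(2/3)


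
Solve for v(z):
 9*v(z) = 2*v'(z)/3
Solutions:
 v(z) = C1*exp(27*z/2)


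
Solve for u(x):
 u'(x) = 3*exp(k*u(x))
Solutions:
 u(x) = Piecewise((log(-1/(C1*k + 3*k*x))/k, Ne(k, 0)), (nan, True))
 u(x) = Piecewise((C1 + 3*x, Eq(k, 0)), (nan, True))


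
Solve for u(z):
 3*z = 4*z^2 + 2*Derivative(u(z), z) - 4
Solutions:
 u(z) = C1 - 2*z^3/3 + 3*z^2/4 + 2*z


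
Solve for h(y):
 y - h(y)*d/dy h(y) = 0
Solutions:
 h(y) = -sqrt(C1 + y^2)
 h(y) = sqrt(C1 + y^2)


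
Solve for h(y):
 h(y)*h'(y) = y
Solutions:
 h(y) = -sqrt(C1 + y^2)
 h(y) = sqrt(C1 + y^2)


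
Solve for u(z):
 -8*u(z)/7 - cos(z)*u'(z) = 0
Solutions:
 u(z) = C1*(sin(z) - 1)^(4/7)/(sin(z) + 1)^(4/7)
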